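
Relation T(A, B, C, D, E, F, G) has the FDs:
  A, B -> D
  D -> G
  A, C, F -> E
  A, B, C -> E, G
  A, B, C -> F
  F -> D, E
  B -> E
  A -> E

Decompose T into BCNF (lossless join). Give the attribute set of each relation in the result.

{A, B, C, F}; {A, B, D}; {B, E}; {D, G}

Candidate key of the original relation: {A, B, C}.
{A, B, C, D, E, F, G}: {A, B} determines {A, B, D, E, G} here but is not a superkey — split on A, B -> D, E, G, giving {A, B, D, E, G} and {A, B, C, F}.
{A, B, D, E, G}: {D} determines {D, G} here but is not a superkey — split on D -> G, giving {D, G} and {A, B, D, E}.
{D, G} is in BCNF.
{A, B, D, E}: {B} determines {B, E} here but is not a superkey — split on B -> E, giving {B, E} and {A, B, D}.
{B, E} is in BCNF.
{A, B, D} is in BCNF.
{A, B, C, F} is in BCNF.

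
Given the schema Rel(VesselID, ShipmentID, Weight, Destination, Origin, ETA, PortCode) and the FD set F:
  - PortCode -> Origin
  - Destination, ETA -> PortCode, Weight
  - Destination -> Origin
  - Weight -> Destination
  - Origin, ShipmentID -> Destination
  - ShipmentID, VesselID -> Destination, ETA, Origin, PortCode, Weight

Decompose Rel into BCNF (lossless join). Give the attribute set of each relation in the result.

{Destination, ETA, ShipmentID, VesselID}; {Destination, Weight}; {ETA, PortCode, Weight}; {Origin, PortCode}

Candidate key of the original relation: {ShipmentID, VesselID}.
{Destination, ETA, Origin, PortCode, ShipmentID, VesselID, Weight}: {PortCode} determines {Origin, PortCode} here but is not a superkey — split on PortCode -> Origin, giving {Origin, PortCode} and {Destination, ETA, PortCode, ShipmentID, VesselID, Weight}.
{Origin, PortCode} has no BCNF violation.
{Destination, ETA, PortCode, ShipmentID, VesselID, Weight}: {Destination, ETA} determines {Destination, ETA, PortCode, Weight} here but is not a superkey — split on Destination, ETA -> PortCode, Weight, giving {Destination, ETA, PortCode, Weight} and {Destination, ETA, ShipmentID, VesselID}.
{Destination, ETA, PortCode, Weight}: {Weight} determines {Destination, Weight} here but is not a superkey — split on Weight -> Destination, giving {Destination, Weight} and {ETA, PortCode, Weight}.
{Destination, Weight} has no BCNF violation.
{ETA, PortCode, Weight} has no BCNF violation.
{Destination, ETA, ShipmentID, VesselID} has no BCNF violation.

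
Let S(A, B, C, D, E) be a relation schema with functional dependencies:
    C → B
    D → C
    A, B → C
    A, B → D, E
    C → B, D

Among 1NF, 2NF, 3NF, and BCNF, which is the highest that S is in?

3NF

Candidate keys: {A, B}, {A, C}, {A, D}. Prime attributes: {A, B, C, D}.
C → B breaks BCNF: {C}⁺ = {B, C, D}, so {C} is not a superkey.
But every attribute on its right side ({B}) is prime, and the same holds for every other non-superkey FD, so 3NF still holds.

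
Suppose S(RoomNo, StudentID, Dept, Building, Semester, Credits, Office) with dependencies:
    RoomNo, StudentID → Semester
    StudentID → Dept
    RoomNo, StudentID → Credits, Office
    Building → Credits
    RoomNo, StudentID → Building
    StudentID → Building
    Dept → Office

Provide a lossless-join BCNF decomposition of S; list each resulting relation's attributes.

{Building, Credits}; {Building, Dept, StudentID}; {Dept, Office}; {RoomNo, Semester, StudentID}

Candidate key of the original relation: {RoomNo, StudentID}.
In {Building, Credits, Dept, Office, RoomNo, Semester, StudentID}, {StudentID} is not a superkey ({StudentID}⁺ restricted to this set is {Building, Credits, Dept, Office, StudentID}), so split on StudentID → Building, Credits, Dept, Office into {Building, Credits, Dept, Office, StudentID} and {RoomNo, Semester, StudentID}.
In {Building, Credits, Dept, Office, StudentID}, {Building} is not a superkey ({Building}⁺ restricted to this set is {Building, Credits}), so split on Building → Credits into {Building, Credits} and {Building, Dept, Office, StudentID}.
{Building, Credits} has no BCNF violation.
In {Building, Dept, Office, StudentID}, {Dept} is not a superkey ({Dept}⁺ restricted to this set is {Dept, Office}), so split on Dept → Office into {Dept, Office} and {Building, Dept, StudentID}.
{Dept, Office} has no BCNF violation.
{Building, Dept, StudentID} has no BCNF violation.
{RoomNo, Semester, StudentID} has no BCNF violation.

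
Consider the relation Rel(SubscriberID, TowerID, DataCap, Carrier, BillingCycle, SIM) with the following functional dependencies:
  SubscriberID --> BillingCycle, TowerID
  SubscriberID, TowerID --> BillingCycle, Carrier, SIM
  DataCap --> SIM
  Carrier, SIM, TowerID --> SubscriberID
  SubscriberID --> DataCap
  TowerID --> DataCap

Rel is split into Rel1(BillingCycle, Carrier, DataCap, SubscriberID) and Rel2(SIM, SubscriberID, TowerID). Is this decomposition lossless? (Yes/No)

The shared attributes are {SubscriberID} and {SubscriberID}⁺ = {BillingCycle, Carrier, DataCap, SIM, SubscriberID, TowerID}.
This includes all of Rel1, so the common attributes are a superkey of Rel1 — the join is lossless.

Yes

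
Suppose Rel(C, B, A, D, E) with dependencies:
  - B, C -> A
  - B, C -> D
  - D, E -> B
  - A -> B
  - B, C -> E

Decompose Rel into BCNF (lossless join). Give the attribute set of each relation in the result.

{A, C, D, E}; {B, D, E}

Candidate keys of the original relation: {A, C}, {B, C}, {C, D, E}.
Within {A, B, C, D, E}: {D, E}⁺ ∩ {A, B, C, D, E} = {B, D, E}, not the whole set, so D, E -> B violates BCNF; decompose into {B, D, E} and {A, C, D, E}.
{B, D, E}: every determinant is a superkey — BCNF.
{A, C, D, E}: every determinant is a superkey — BCNF.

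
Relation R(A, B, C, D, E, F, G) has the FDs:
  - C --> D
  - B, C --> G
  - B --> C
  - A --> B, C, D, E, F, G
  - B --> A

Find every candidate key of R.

{A} is a candidate key since {A}⁺ = {A, B, C, D, E, F, G} covers every attribute.
{B} is a candidate key since {B}⁺ = {A, B, C, D, E, F, G} covers every attribute.
Any other superkey properly contains one of these, so there are no further candidate keys.

{A}, {B}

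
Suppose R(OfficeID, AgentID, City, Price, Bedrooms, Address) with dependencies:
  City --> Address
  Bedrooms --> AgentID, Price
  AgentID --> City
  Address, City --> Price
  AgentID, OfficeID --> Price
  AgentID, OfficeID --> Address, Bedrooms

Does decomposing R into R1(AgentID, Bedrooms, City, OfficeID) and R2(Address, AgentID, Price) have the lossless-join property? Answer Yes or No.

Yes

R1 ∩ R2 = {AgentID}; its closure under F is {Address, AgentID, City, Price}.
This includes all of R2, so the common attributes are a superkey of R2 — the join is lossless.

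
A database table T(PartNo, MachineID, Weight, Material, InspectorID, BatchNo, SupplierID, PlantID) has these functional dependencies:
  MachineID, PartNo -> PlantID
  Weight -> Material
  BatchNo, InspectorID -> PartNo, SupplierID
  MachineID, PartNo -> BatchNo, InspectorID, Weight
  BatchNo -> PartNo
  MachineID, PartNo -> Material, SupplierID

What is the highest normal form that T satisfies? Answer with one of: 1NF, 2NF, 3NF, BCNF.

2NF

Candidate keys: {BatchNo, MachineID}, {MachineID, PartNo}. Prime attributes: {BatchNo, MachineID, PartNo}.
For Weight -> Material we have {Weight}⁺ = {Material, Weight}; {Weight} is not a superkey, so BCNF fails.
Weight -> Material has non-prime {Material} on the right and a non-superkey on the left, so 3NF fails.
No proper subset of a key has a non-prime attribute in its closure, so there is no partial dependency; 2NF holds.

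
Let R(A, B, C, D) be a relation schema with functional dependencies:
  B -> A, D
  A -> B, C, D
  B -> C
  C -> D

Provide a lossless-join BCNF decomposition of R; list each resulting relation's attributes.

{A, B, C}; {C, D}

Candidate keys of the original relation: {A}, {B}.
Within {A, B, C, D}: {C}⁺ ∩ {A, B, C, D} = {C, D}, not the whole set, so C -> D violates BCNF; decompose into {C, D} and {A, B, C}.
{C, D}: every determinant is a superkey — BCNF.
{A, B, C}: every determinant is a superkey — BCNF.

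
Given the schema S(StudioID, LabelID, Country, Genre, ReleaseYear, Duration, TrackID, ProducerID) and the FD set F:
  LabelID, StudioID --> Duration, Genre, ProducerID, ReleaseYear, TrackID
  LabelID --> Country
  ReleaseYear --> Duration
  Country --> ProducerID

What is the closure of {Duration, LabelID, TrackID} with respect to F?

Start with {Duration, LabelID, TrackID}.
LabelID --> Country applies; add {Country} → now {Country, Duration, LabelID, TrackID}.
Country --> ProducerID applies; add {ProducerID} → now {Country, Duration, LabelID, ProducerID, TrackID}.
No further FD applies.

{Country, Duration, LabelID, ProducerID, TrackID}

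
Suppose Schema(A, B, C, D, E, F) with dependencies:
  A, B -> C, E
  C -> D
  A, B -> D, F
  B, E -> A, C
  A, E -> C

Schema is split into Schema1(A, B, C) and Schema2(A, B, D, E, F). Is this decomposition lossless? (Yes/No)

Schema1 ∩ Schema2 = {A, B}; its closure under F is {A, B, C, D, E, F}.
Since Schema1 ⊆ {A, B, C, D, E, F}, the intersection is a superkey of Schema1; the decomposition is lossless.

Yes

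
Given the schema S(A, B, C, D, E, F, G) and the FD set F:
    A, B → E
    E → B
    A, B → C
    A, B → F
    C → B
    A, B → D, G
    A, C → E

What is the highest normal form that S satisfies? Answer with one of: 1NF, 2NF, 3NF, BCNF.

Candidate keys: {A, B}, {A, C}, {A, E}. Prime attributes: {A, B, C, E}.
For E → B we have {E}⁺ = {B, E}; {E} is not a superkey, so BCNF fails.
Since {B} ⊆ prime attributes and every other non-superkey FD also has a prime right side, the schema is in 3NF.

3NF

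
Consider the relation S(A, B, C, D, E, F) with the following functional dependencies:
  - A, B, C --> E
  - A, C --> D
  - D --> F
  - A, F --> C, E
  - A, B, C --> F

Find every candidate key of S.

No FD produces {A, B}, so they must be in every candidate key.
{A, B, C} is a candidate key since {A, B, C}⁺ = {A, B, C, D, E, F} covers every attribute.
{A, B, D} is a candidate key since {A, B, D}⁺ = {A, B, C, D, E, F} covers every attribute.
{A, B, F} is a candidate key since {A, B, F}⁺ = {A, B, C, D, E, F} covers every attribute.
No proper subset of any of these is a key, and no other minimal superkey exists.

{A, B, C}, {A, B, D}, {A, B, F}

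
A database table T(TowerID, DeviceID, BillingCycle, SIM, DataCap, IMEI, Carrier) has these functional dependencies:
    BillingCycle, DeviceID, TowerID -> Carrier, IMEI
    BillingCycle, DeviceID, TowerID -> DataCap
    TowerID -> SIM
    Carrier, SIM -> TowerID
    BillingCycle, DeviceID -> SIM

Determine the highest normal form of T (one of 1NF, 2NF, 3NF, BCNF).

Candidate keys: {BillingCycle, Carrier, DeviceID}, {BillingCycle, DeviceID, TowerID}. Prime attributes: {BillingCycle, Carrier, DeviceID, TowerID}.
For TowerID -> SIM we have {TowerID}⁺ = {SIM, TowerID}; {TowerID} is not a superkey, so BCNF fails.
Because {SIM} is non-prime and the left side of TowerID -> SIM is not a superkey, the relation is not in 3NF.
Since {BillingCycle, DeviceID} ⊂ {BillingCycle, Carrier, DeviceID} and {BillingCycle, DeviceID}⁺ ⊇ {SIM} with {SIM} non-prime, there is a partial dependency; 2NF fails.

1NF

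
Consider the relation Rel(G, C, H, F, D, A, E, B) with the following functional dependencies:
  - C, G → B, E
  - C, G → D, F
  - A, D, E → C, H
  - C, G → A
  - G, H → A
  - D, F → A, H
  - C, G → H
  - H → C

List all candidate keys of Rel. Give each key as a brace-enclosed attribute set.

Attributes never on any right-hand side: {G} — every candidate key must contain it.
{C, G} is a candidate key since {C, G}⁺ = {A, B, C, D, E, F, G, H} covers every attribute.
{G, H} is a candidate key since {G, H}⁺ = {A, B, C, D, E, F, G, H} covers every attribute.
{D, F, G} is a candidate key since {D, F, G}⁺ = {A, B, C, D, E, F, G, H} covers every attribute.
{A, D, E, G} is a candidate key since {A, D, E, G}⁺ = {A, B, C, D, E, F, G, H} covers every attribute.
Any other superkey properly contains one of these, so there are no further candidate keys.

{A, D, E, G}, {C, G}, {D, F, G}, {G, H}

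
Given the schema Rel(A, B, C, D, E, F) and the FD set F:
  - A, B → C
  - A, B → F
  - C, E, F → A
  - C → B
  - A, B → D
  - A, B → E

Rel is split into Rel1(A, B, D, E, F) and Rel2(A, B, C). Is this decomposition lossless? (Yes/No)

Yes

Rel1 ∩ Rel2 = {A, B}; its closure under F is {A, B, C, D, E, F}.
Rel1 is contained in that closure, so Rel1 ∩ Rel2 → Rel1 holds and the join is lossless.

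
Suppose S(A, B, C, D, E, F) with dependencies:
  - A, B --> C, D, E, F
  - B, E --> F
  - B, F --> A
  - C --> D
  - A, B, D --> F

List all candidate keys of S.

Attributes never on any right-hand side: {B} — every candidate key must contain it.
{A, B} is a candidate key since {A, B}⁺ = {A, B, C, D, E, F} covers every attribute.
{B, E} is a candidate key since {B, E}⁺ = {A, B, C, D, E, F} covers every attribute.
{B, F} is a candidate key since {B, F}⁺ = {A, B, C, D, E, F} covers every attribute.
These are minimal and exhaustive — every other superkey contains one of them.

{A, B}, {B, E}, {B, F}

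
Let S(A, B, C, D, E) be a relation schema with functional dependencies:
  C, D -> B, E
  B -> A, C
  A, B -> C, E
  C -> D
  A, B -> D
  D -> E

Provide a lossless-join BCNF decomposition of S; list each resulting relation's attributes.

Candidate keys of the original relation: {B}, {C}.
{A, B, C, D, E}: {D} determines {D, E} here but is not a superkey — split on D -> E, giving {D, E} and {A, B, C, D}.
{D, E} has no BCNF violation.
{A, B, C, D} has no BCNF violation.

{A, B, C, D}; {D, E}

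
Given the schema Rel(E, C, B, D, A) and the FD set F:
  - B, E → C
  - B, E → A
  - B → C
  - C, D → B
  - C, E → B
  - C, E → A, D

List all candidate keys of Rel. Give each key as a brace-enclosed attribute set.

{B, E}, {C, E}

No FD produces {E}, so it must be in every candidate key.
{B, E}⁺ = {A, B, C, D, E} — all of the relation — so {B, E} is a candidate key.
{C, E}⁺ = {A, B, C, D, E} — all of the relation — so {C, E} is a candidate key.
These are minimal and exhaustive — every other superkey contains one of them.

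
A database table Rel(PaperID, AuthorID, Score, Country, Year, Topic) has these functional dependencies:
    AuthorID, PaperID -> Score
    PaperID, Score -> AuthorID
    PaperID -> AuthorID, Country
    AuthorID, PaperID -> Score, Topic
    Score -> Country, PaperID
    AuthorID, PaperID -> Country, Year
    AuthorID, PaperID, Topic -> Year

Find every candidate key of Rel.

{PaperID}, {Score}

{PaperID}⁺ = {AuthorID, Country, PaperID, Score, Topic, Year}, which is every attribute, so {PaperID} is a candidate key.
{Score}⁺ = {AuthorID, Country, PaperID, Score, Topic, Year}, which is every attribute, so {Score} is a candidate key.
Any other superkey properly contains one of these, so there are no further candidate keys.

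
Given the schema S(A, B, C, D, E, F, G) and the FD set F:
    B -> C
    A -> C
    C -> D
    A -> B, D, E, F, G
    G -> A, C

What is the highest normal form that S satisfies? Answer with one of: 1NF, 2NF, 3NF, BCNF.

Candidate keys: {A}, {G}. Prime attributes: {A, G}.
B -> C breaks BCNF: {B}⁺ = {B, C, D}, so {B} is not a superkey.
Because {C} is non-prime and the left side of B -> C is not a superkey, the relation is not in 3NF.
With only single-attribute keys there can be no partial dependency, so 2NF holds.

2NF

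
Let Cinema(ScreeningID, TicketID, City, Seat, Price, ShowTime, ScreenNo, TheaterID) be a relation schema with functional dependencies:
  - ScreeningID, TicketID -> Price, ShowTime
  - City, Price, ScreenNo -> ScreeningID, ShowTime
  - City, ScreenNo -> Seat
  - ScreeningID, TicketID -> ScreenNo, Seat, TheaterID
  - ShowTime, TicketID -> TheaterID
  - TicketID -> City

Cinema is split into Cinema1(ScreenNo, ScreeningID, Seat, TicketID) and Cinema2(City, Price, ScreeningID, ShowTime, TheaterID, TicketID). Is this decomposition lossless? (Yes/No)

Cinema1 ∩ Cinema2 = {ScreeningID, TicketID}; its closure under F is {City, Price, ScreenNo, ScreeningID, Seat, ShowTime, TheaterID, TicketID}.
Cinema1 is contained in that closure, so Cinema1 ∩ Cinema2 -> Cinema1 holds and the join is lossless.

Yes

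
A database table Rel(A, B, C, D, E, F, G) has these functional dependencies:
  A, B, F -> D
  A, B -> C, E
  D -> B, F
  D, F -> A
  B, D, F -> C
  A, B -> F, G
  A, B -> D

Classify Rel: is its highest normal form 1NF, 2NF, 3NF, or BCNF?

BCNF

Candidate keys: {A, B}, {D}. Prime attributes: {A, B, D}.
Every FD has a superkey on the left, so the relation is in BCNF.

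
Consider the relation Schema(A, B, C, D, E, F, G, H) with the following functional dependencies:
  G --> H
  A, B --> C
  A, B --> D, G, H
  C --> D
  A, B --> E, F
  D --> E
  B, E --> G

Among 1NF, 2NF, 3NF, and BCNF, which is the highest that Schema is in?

2NF

Candidate key: {A, B}. Prime attributes: {A, B}.
For G --> H we have {G}⁺ = {G, H}; {G} is not a superkey, so BCNF fails.
G --> H has non-prime {H} on the right and a non-superkey on the left, so 3NF fails.
Checking every proper subset of each key, none determines a non-prime attribute — 2NF is satisfied.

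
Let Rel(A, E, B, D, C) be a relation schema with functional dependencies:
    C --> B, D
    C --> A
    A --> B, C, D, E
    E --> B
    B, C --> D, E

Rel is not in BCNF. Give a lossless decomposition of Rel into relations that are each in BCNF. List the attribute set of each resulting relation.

{A, C, D, E}; {B, E}

Candidate keys of the original relation: {A}, {C}.
In {A, B, C, D, E}, {E} is not a superkey ({E}⁺ restricted to this set is {B, E}), so split on E --> B into {B, E} and {A, C, D, E}.
{B, E}: every determinant is a superkey — BCNF.
{A, C, D, E}: every determinant is a superkey — BCNF.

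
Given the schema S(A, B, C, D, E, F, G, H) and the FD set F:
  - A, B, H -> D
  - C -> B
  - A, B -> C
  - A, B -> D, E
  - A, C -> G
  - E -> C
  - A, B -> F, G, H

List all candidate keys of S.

{A} never appears on the right of any FD, so every key must include it.
{A, B} is a candidate key since {A, B}⁺ = {A, B, C, D, E, F, G, H} covers every attribute.
{A, C} is a candidate key since {A, C}⁺ = {A, B, C, D, E, F, G, H} covers every attribute.
{A, E} is a candidate key since {A, E}⁺ = {A, B, C, D, E, F, G, H} covers every attribute.
No proper subset of any of these is a key, and no other minimal superkey exists.

{A, B}, {A, C}, {A, E}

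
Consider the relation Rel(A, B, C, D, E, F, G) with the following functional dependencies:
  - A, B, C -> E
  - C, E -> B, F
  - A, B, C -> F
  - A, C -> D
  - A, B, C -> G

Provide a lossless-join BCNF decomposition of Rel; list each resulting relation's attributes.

{A, C, D}; {A, C, E, G}; {B, C, E, F}

Candidate keys of the original relation: {A, B, C}, {A, C, E}.
In {A, B, C, D, E, F, G}, {C, E} is not a superkey ({C, E}⁺ restricted to this set is {B, C, E, F}), so split on C, E -> B, F into {B, C, E, F} and {A, C, D, E, G}.
{B, C, E, F} has no BCNF violation.
In {A, C, D, E, G}, {A, C} is not a superkey ({A, C}⁺ restricted to this set is {A, C, D}), so split on A, C -> D into {A, C, D} and {A, C, E, G}.
{A, C, D} has no BCNF violation.
{A, C, E, G} has no BCNF violation.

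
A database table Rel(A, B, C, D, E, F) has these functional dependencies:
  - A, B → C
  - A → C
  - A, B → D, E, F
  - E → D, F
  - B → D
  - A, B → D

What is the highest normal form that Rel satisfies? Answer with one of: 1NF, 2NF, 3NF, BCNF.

1NF

Candidate key: {A, B}. Prime attributes: {A, B}.
For A → C we have {A}⁺ = {A, C}; {A} is not a superkey, so BCNF fails.
A → C has non-prime {C} on the right and a non-superkey on the left, so 3NF fails.
Since {A} ⊂ {A, B} and {A}⁺ ⊇ {C} with {C} non-prime, there is a partial dependency; 2NF fails.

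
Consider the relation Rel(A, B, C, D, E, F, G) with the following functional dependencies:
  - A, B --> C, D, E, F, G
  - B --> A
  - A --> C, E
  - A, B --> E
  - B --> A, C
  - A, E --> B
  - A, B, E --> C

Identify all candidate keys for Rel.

{A}⁺ = {A, B, C, D, E, F, G} — all of the relation — so {A} is a candidate key.
{B}⁺ = {A, B, C, D, E, F, G} — all of the relation — so {B} is a candidate key.
Any other superkey properly contains one of these, so there are no further candidate keys.

{A}, {B}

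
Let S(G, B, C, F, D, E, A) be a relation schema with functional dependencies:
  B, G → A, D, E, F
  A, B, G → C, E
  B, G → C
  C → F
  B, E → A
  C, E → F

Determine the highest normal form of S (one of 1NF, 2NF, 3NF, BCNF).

2NF

Candidate key: {B, G}. Prime attributes: {B, G}.
C → F: {C}⁺ = {C, F}, which is not all of the attributes, so the left side is not a superkey — BCNF is violated.
Because {F} is non-prime and the left side of C → F is not a superkey, the relation is not in 3NF.
No proper subset of a key has a non-prime attribute in its closure, so there is no partial dependency; 2NF holds.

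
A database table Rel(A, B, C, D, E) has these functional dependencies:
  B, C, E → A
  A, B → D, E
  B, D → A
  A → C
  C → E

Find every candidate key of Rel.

{A, B}, {B, C}, {B, D}

No FD produces {B}, so it must be in every candidate key.
{A, B}⁺ = {A, B, C, D, E}, which is every attribute, so {A, B} is a candidate key.
{B, C}⁺ = {A, B, C, D, E}, which is every attribute, so {B, C} is a candidate key.
{B, D}⁺ = {A, B, C, D, E}, which is every attribute, so {B, D} is a candidate key.
No proper subset of any of these is a key, and no other minimal superkey exists.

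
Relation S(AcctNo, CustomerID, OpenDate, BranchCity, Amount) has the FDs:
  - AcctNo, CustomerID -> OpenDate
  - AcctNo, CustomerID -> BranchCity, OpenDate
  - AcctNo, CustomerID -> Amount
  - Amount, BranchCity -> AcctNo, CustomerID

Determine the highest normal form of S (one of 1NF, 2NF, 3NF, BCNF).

Candidate keys: {AcctNo, CustomerID}, {Amount, BranchCity}. Prime attributes: {AcctNo, Amount, BranchCity, CustomerID}.
Every FD has a superkey on the left, so the relation is in BCNF.

BCNF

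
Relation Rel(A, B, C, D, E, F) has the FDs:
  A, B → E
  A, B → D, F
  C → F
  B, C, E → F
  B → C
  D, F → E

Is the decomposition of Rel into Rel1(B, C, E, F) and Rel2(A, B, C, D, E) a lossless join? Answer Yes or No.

Yes

Common attributes: {B, C, E}; their closure is {B, C, E, F}.
This includes all of Rel1, so the common attributes are a superkey of Rel1 — the join is lossless.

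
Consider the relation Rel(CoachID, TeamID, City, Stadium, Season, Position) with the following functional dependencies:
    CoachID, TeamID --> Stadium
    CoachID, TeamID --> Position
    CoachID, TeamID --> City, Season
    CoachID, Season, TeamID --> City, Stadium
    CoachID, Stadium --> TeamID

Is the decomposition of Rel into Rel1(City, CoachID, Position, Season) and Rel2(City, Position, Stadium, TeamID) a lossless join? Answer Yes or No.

Common attributes: {City, Position}; their closure is {City, Position}.
Rel1 ⊄ {City, Position} and Rel2 ⊄ {City, Position}, so the split is lossy.

No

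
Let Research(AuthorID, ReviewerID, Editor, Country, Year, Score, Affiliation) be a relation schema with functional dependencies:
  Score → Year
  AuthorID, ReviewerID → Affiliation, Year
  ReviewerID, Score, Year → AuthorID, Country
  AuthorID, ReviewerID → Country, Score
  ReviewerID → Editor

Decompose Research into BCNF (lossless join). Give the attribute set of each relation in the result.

Candidate keys of the original relation: {AuthorID, ReviewerID}, {ReviewerID, Score}.
{Affiliation, AuthorID, Country, Editor, ReviewerID, Score, Year}: {Score} determines {Score, Year} here but is not a superkey — split on Score → Year, giving {Score, Year} and {Affiliation, AuthorID, Country, Editor, ReviewerID, Score}.
{Score, Year}: every determinant is a superkey — BCNF.
{Affiliation, AuthorID, Country, Editor, ReviewerID, Score}: {ReviewerID} determines {Editor, ReviewerID} here but is not a superkey — split on ReviewerID → Editor, giving {Editor, ReviewerID} and {Affiliation, AuthorID, Country, ReviewerID, Score}.
{Editor, ReviewerID}: every determinant is a superkey — BCNF.
{Affiliation, AuthorID, Country, ReviewerID, Score}: every determinant is a superkey — BCNF.

{Affiliation, AuthorID, Country, ReviewerID, Score}; {Editor, ReviewerID}; {Score, Year}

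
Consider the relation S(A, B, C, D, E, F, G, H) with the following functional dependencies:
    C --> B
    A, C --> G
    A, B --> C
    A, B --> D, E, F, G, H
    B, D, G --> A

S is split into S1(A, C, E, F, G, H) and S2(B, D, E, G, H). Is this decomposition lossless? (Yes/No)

The shared attributes are {E, G, H} and {E, G, H}⁺ = {E, G, H}.
The closure covers neither S1 nor S2 entirely; the join is not lossless.

No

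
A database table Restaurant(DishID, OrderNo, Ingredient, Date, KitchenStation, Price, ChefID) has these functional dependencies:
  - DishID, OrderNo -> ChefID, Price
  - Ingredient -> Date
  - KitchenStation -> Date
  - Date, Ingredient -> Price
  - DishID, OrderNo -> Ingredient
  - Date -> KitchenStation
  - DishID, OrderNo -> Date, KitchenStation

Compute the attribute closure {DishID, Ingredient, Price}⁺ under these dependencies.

Start with {DishID, Ingredient, Price}.
Ingredient -> Date applies; add {Date} → now {Date, DishID, Ingredient, Price}.
Date -> KitchenStation applies; add {KitchenStation} → now {Date, DishID, Ingredient, KitchenStation, Price}.
No further FD applies.

{Date, DishID, Ingredient, KitchenStation, Price}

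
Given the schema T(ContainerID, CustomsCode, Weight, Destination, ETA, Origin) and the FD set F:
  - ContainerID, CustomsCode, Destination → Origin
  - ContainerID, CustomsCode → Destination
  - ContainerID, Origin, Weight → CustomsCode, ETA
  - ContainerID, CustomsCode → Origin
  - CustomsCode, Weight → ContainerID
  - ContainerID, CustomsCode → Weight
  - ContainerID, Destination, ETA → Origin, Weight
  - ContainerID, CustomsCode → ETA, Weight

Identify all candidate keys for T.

{ContainerID, CustomsCode}, {ContainerID, Destination, ETA}, {ContainerID, Origin, Weight}, {CustomsCode, Weight}

Closure of {ContainerID, CustomsCode} is {ContainerID, CustomsCode, Destination, ETA, Origin, Weight}, the whole schema; {ContainerID, CustomsCode} is a candidate key.
Closure of {CustomsCode, Weight} is {ContainerID, CustomsCode, Destination, ETA, Origin, Weight}, the whole schema; {CustomsCode, Weight} is a candidate key.
Closure of {ContainerID, Destination, ETA} is {ContainerID, CustomsCode, Destination, ETA, Origin, Weight}, the whole schema; {ContainerID, Destination, ETA} is a candidate key.
Closure of {ContainerID, Origin, Weight} is {ContainerID, CustomsCode, Destination, ETA, Origin, Weight}, the whole schema; {ContainerID, Origin, Weight} is a candidate key.
Any other superkey properly contains one of these, so there are no further candidate keys.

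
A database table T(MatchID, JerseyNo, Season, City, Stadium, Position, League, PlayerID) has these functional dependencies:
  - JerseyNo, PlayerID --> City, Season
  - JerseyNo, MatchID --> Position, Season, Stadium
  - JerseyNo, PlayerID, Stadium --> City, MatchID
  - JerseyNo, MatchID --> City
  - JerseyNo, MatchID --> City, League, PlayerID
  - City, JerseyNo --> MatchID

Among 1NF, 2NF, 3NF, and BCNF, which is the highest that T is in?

BCNF

Candidate keys: {City, JerseyNo}, {JerseyNo, MatchID}, {JerseyNo, PlayerID}. Prime attributes: {City, JerseyNo, MatchID, PlayerID}.
Each dependency's left side is a superkey — BCNF holds.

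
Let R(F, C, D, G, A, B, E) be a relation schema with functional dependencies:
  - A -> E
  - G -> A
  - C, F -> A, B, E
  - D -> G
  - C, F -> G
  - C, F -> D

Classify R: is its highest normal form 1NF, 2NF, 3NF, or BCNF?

2NF

Candidate key: {C, F}. Prime attributes: {C, F}.
A -> E: {A}⁺ = {A, E}, which is not all of the attributes, so the left side is not a superkey — BCNF is violated.
A -> E has non-prime {E} on the right and a non-superkey on the left, so 3NF fails.
No non-prime attribute depends on a proper subset of any candidate key, so 2NF holds.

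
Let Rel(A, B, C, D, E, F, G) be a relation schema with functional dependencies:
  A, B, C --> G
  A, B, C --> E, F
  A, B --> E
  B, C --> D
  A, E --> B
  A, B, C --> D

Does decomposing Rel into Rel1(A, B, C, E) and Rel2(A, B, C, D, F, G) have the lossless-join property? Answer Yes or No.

Rel1 ∩ Rel2 = {A, B, C}; its closure under F is {A, B, C, D, E, F, G}.
Since Rel1 ⊆ {A, B, C, D, E, F, G}, the intersection is a superkey of Rel1; the decomposition is lossless.

Yes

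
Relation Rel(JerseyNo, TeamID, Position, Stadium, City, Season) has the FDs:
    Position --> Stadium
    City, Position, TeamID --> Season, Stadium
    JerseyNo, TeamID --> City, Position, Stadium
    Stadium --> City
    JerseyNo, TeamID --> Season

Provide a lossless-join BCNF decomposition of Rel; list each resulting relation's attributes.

Candidate key of the original relation: {JerseyNo, TeamID}.
Within {City, JerseyNo, Position, Season, Stadium, TeamID}: {Position}⁺ ∩ {City, JerseyNo, Position, Season, Stadium, TeamID} = {City, Position, Stadium}, not the whole set, so Position --> City, Stadium violates BCNF; decompose into {City, Position, Stadium} and {JerseyNo, Position, Season, TeamID}.
Within {City, Position, Stadium}: {Stadium}⁺ ∩ {City, Position, Stadium} = {City, Stadium}, not the whole set, so Stadium --> City violates BCNF; decompose into {City, Stadium} and {Position, Stadium}.
{City, Stadium}: every determinant is a superkey — BCNF.
{Position, Stadium}: every determinant is a superkey — BCNF.
Within {JerseyNo, Position, Season, TeamID}: {Position, TeamID}⁺ ∩ {JerseyNo, Position, Season, TeamID} = {Position, Season, TeamID}, not the whole set, so Position, TeamID --> Season violates BCNF; decompose into {Position, Season, TeamID} and {JerseyNo, Position, TeamID}.
{Position, Season, TeamID}: every determinant is a superkey — BCNF.
{JerseyNo, Position, TeamID}: every determinant is a superkey — BCNF.

{City, Stadium}; {JerseyNo, Position, TeamID}; {Position, Season, TeamID}; {Position, Stadium}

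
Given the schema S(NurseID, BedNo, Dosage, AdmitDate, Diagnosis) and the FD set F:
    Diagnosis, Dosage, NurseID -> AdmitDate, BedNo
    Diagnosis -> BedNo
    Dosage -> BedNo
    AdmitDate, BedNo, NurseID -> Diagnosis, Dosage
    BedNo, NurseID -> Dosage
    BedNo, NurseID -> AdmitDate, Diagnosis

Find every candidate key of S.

{BedNo, NurseID}, {Diagnosis, NurseID}, {Dosage, NurseID}

{NurseID} never appears on the right of any FD, so every key must include it.
{BedNo, NurseID}⁺ = {AdmitDate, BedNo, Diagnosis, Dosage, NurseID}, which is every attribute, so {BedNo, NurseID} is a candidate key.
{Diagnosis, NurseID}⁺ = {AdmitDate, BedNo, Diagnosis, Dosage, NurseID}, which is every attribute, so {Diagnosis, NurseID} is a candidate key.
{Dosage, NurseID}⁺ = {AdmitDate, BedNo, Diagnosis, Dosage, NurseID}, which is every attribute, so {Dosage, NurseID} is a candidate key.
Any other superkey properly contains one of these, so there are no further candidate keys.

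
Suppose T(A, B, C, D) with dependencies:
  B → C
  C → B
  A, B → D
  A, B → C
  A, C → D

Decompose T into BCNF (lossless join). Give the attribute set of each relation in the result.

Candidate keys of the original relation: {A, B}, {A, C}.
{A, B, C, D}: {B} determines {B, C} here but is not a superkey — split on B → C, giving {B, C} and {A, B, D}.
{B, C} has no BCNF violation.
{A, B, D} has no BCNF violation.

{A, B, D}; {B, C}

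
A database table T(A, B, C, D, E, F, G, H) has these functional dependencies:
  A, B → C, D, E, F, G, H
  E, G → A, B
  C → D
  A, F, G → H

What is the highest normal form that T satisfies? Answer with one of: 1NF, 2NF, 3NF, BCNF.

2NF

Candidate keys: {A, B}, {E, G}. Prime attributes: {A, B, E, G}.
C → D: {C}⁺ = {C, D}, which is not all of the attributes, so the left side is not a superkey — BCNF is violated.
Because {D} is non-prime and the left side of C → D is not a superkey, the relation is not in 3NF.
Checking every proper subset of each key, none determines a non-prime attribute — 2NF is satisfied.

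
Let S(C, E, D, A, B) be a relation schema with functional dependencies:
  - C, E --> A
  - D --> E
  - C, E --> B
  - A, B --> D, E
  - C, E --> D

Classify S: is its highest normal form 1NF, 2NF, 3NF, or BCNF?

Candidate keys: {A, B, C}, {C, D}, {C, E}. Prime attributes: {A, B, C, D, E}.
D --> E: {D}⁺ = {D, E}, which is not all of the attributes, so the left side is not a superkey — BCNF is violated.
Since {E} ⊆ prime attributes and every other non-superkey FD also has a prime right side, the schema is in 3NF.

3NF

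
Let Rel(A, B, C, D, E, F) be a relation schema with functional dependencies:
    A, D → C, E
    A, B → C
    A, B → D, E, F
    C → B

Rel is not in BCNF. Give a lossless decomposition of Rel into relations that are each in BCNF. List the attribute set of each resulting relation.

{A, C, D, E, F}; {B, C}

Candidate keys of the original relation: {A, B}, {A, C}, {A, D}.
Within {A, B, C, D, E, F}: {C}⁺ ∩ {A, B, C, D, E, F} = {B, C}, not the whole set, so C → B violates BCNF; decompose into {B, C} and {A, C, D, E, F}.
{B, C}: every determinant is a superkey — BCNF.
{A, C, D, E, F}: every determinant is a superkey — BCNF.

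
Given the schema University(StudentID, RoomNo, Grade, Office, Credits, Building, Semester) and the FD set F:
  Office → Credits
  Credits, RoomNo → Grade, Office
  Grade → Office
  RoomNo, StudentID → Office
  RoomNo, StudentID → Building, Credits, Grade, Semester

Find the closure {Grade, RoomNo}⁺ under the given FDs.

Start with {Grade, RoomNo}.
Grade → Office applies; add {Office} → now {Grade, Office, RoomNo}.
Office → Credits applies; add {Credits} → now {Credits, Grade, Office, RoomNo}.
No further FD applies.

{Credits, Grade, Office, RoomNo}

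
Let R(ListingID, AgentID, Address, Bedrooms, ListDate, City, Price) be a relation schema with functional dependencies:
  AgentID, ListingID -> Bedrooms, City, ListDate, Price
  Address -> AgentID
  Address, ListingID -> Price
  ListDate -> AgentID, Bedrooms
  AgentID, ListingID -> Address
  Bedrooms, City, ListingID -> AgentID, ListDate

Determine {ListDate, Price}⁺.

{AgentID, Bedrooms, ListDate, Price}

Start with {ListDate, Price}.
ListDate -> AgentID, Bedrooms applies; add {AgentID, Bedrooms} → now {AgentID, Bedrooms, ListDate, Price}.
No further FD applies.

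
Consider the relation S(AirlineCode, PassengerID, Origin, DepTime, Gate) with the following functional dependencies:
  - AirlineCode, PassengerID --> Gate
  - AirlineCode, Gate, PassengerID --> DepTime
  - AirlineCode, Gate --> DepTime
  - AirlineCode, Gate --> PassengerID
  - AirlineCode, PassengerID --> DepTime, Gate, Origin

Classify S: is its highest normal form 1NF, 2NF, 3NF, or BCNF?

Candidate keys: {AirlineCode, Gate}, {AirlineCode, PassengerID}. Prime attributes: {AirlineCode, Gate, PassengerID}.
The left-hand side of every FD is a superkey, so BCNF is satisfied.

BCNF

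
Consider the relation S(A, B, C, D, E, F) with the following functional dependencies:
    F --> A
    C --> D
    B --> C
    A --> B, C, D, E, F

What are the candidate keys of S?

{A}, {F}

{A}⁺ = {A, B, C, D, E, F} — all of the relation — so {A} is a candidate key.
{F}⁺ = {A, B, C, D, E, F} — all of the relation — so {F} is a candidate key.
These are minimal and exhaustive — every other superkey contains one of them.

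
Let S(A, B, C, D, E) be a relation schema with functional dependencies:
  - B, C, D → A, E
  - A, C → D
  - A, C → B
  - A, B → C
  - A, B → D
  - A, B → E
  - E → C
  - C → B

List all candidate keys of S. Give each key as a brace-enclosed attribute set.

{A, B}, {A, C}, {A, E}, {C, D}, {D, E}

{A, B}⁺ = {A, B, C, D, E}, which is every attribute, so {A, B} is a candidate key.
{A, C}⁺ = {A, B, C, D, E}, which is every attribute, so {A, C} is a candidate key.
{A, E}⁺ = {A, B, C, D, E}, which is every attribute, so {A, E} is a candidate key.
{C, D}⁺ = {A, B, C, D, E}, which is every attribute, so {C, D} is a candidate key.
{D, E}⁺ = {A, B, C, D, E}, which is every attribute, so {D, E} is a candidate key.
No proper subset of any of these is a key, and no other minimal superkey exists.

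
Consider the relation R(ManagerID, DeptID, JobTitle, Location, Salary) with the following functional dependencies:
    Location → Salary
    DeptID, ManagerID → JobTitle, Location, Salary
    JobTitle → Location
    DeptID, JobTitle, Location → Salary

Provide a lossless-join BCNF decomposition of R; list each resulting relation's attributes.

{DeptID, JobTitle, ManagerID}; {JobTitle, Location}; {Location, Salary}

Candidate key of the original relation: {DeptID, ManagerID}.
{DeptID, JobTitle, Location, ManagerID, Salary}: {Location} determines {Location, Salary} here but is not a superkey — split on Location → Salary, giving {Location, Salary} and {DeptID, JobTitle, Location, ManagerID}.
{Location, Salary}: every determinant is a superkey — BCNF.
{DeptID, JobTitle, Location, ManagerID}: {JobTitle} determines {JobTitle, Location} here but is not a superkey — split on JobTitle → Location, giving {JobTitle, Location} and {DeptID, JobTitle, ManagerID}.
{JobTitle, Location}: every determinant is a superkey — BCNF.
{DeptID, JobTitle, ManagerID}: every determinant is a superkey — BCNF.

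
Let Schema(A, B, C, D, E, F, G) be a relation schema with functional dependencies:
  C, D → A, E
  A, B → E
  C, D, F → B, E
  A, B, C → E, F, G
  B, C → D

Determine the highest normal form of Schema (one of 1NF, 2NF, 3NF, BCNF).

Candidate keys: {B, C}, {C, D, F}. Prime attributes: {B, C, D, F}.
C, D → A, E breaks BCNF: {C, D}⁺ = {A, C, D, E}, so {C, D} is not a superkey.
C, D → A, E determines the non-prime attributes {A, E} from a non-superkey — 3NF is violated.
{C, D} is a proper subset of the key {C, D, F}, and {C, D}⁺ contains the non-prime attributes {A, E} — a partial dependency, so 2NF is violated.

1NF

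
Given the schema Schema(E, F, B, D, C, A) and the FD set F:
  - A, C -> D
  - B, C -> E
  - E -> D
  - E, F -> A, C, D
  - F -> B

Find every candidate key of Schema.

{C, F}, {E, F}

{F} never appears on the right of any FD, so every key must include it.
{C, F}⁺ = {A, B, C, D, E, F}, which is every attribute, so {C, F} is a candidate key.
{E, F}⁺ = {A, B, C, D, E, F}, which is every attribute, so {E, F} is a candidate key.
Any other superkey properly contains one of these, so there are no further candidate keys.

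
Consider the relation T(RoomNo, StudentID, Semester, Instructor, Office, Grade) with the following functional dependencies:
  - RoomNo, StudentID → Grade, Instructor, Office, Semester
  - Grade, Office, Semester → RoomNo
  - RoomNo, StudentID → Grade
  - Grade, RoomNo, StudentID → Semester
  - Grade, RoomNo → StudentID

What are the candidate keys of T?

Closure of {Grade, RoomNo} is {Grade, Instructor, Office, RoomNo, Semester, StudentID}, the whole schema; {Grade, RoomNo} is a candidate key.
Closure of {RoomNo, StudentID} is {Grade, Instructor, Office, RoomNo, Semester, StudentID}, the whole schema; {RoomNo, StudentID} is a candidate key.
Closure of {Grade, Office, Semester} is {Grade, Instructor, Office, RoomNo, Semester, StudentID}, the whole schema; {Grade, Office, Semester} is a candidate key.
No proper subset of any of these is a key, and no other minimal superkey exists.

{Grade, Office, Semester}, {Grade, RoomNo}, {RoomNo, StudentID}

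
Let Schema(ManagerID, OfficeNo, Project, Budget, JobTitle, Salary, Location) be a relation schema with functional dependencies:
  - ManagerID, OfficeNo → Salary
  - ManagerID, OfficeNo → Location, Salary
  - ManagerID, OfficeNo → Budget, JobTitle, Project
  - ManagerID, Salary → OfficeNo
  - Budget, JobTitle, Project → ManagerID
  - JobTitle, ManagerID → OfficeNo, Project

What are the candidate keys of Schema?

{JobTitle, ManagerID}⁺ = {Budget, JobTitle, Location, ManagerID, OfficeNo, Project, Salary}, which is every attribute, so {JobTitle, ManagerID} is a candidate key.
{ManagerID, OfficeNo}⁺ = {Budget, JobTitle, Location, ManagerID, OfficeNo, Project, Salary}, which is every attribute, so {ManagerID, OfficeNo} is a candidate key.
{ManagerID, Salary}⁺ = {Budget, JobTitle, Location, ManagerID, OfficeNo, Project, Salary}, which is every attribute, so {ManagerID, Salary} is a candidate key.
{Budget, JobTitle, Project}⁺ = {Budget, JobTitle, Location, ManagerID, OfficeNo, Project, Salary}, which is every attribute, so {Budget, JobTitle, Project} is a candidate key.
Any other superkey properly contains one of these, so there are no further candidate keys.

{Budget, JobTitle, Project}, {JobTitle, ManagerID}, {ManagerID, OfficeNo}, {ManagerID, Salary}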